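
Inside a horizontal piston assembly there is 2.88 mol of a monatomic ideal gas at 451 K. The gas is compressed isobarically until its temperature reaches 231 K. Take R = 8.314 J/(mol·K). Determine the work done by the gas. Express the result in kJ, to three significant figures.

Isobaric: W = P ΔV = nR ΔT.
W = (2.88)(8.314)(231 − 451) = -5268 J.

W ≈ -5.27 kJ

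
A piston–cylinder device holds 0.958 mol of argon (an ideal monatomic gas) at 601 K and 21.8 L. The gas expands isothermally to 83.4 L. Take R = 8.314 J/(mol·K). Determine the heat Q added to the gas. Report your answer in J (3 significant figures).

Q ≈ 6420 J

Isothermal ⇒ ΔU = 0, so Q = W = nRT ln(V₂/V₁).
Q = (0.958)(8.314)(601) ln(83.4/21.8) = 4787 × 1.342 = 6423 J.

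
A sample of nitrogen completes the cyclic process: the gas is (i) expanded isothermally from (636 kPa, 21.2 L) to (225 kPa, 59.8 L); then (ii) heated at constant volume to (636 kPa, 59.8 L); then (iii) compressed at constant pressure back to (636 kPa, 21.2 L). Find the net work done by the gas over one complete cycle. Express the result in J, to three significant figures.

Leg (i): W = PᵢVᵢ ln(V_f/Vᵢ) = (13483) ln(59.8/21.2) = 13982 J.
Leg (ii): W = 0.
Leg (iii): W = PΔV = (636)(21.2 − 59.8) = -24550 J.
W_net = 13982 − 24550 = -10567 J.

W_net ≈ -10600 J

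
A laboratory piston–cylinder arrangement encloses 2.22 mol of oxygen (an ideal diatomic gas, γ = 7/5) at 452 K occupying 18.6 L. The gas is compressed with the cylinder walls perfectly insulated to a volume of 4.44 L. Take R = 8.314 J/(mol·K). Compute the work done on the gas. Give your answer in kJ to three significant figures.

Adiabatic: TV^(γ−1) = const with γ = 7/5.
T₂ = T₁ (V₁/V₂)^(γ−1) = 452 × (18.6/4.44)^0.4 = 452 × 1.774 = 801.7 K.
W_by = nCᵥ(T₁ − T₂) = (2.22)(20.79)(452 − 801.7) = -16134 J.
Work on gas = −W_by = 16134 J.

W ≈ 16.1 kJ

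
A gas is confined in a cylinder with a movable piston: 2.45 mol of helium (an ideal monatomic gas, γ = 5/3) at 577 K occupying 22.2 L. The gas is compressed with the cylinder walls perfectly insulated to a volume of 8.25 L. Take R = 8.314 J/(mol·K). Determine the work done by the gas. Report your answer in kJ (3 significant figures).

Adiabatic: TV^(γ−1) = const with γ = 5/3.
T₂ = T₁ (V₁/V₂)^(γ−1) = 577 × (22.2/8.25)^0.667 = 577 × 1.935 = 1116 K.
W_by = nCᵥ(T₁ − T₂) = (2.45)(12.47)(577 − 1116) = -16477 J.

W ≈ -16.5 kJ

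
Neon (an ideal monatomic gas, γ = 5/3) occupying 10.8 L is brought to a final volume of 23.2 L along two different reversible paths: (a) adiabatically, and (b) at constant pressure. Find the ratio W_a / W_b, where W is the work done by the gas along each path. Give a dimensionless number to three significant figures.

W_a / W_b ≈ 0.522

Path (a) adiabatic: W = P₁V₁(1 − (V₁/V₂)^(γ−1))/(γ−1) → W_a/(P₁V₁) = 0.599.
Path (b) isobaric: W = P₁(V₂ − V₁) → W_b/(P₁V₁) = 1.148.
W_a / W_b = 0.599 / 1.148 = 0.5217.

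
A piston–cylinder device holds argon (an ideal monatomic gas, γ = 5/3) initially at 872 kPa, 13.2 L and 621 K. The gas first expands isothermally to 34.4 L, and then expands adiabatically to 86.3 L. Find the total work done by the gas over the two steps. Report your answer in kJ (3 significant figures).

Step 1 (isothermal): W = P₁V₁ ln(V₂/V₁) = (11510) ln(34.4/13.2) = 11025 J.
After step 1: P = 334.6 kPa, V = 34.4 L, T = 621 K.
Step 2 (adiabatic): W = (P₁V₁ − P₂V₂)/(γ−1) = (11510 − 6234)/0.667 = 7914 J.
W_total = 11025 + 7914 = 18939 J.

W_total ≈ 18.9 kJ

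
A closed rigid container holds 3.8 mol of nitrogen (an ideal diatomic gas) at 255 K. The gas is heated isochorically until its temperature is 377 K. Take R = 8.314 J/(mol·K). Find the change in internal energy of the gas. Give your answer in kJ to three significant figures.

ΔU ≈ 9.64 kJ

Constant volume ⇒ W = 0, so Q = ΔU = nCᵥΔT with Cᵥ = 5R/2 = 20.79 J/(mol·K).
ΔU = (3.8)(20.79)(377 − 255) = 9636 J.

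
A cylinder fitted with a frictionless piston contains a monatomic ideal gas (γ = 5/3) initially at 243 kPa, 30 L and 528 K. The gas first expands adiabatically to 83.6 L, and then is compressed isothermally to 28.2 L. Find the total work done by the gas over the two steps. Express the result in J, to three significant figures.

W_total ≈ 1410 J

Step 1 (adiabatic): W = (P₁V₁ − P₂V₂)/(γ−1) = (7290 − 3681)/0.667 = 5413 J.
After step 1: P = 44.03 kPa, V = 83.6 L, T = 266.6 K.
Step 2 (isothermal): W = P₁V₁ ln(V₂/V₁) = (3681) ln(28.2/83.6) = -4001 J.
W_total = 5413 − 4001 = 1412 J.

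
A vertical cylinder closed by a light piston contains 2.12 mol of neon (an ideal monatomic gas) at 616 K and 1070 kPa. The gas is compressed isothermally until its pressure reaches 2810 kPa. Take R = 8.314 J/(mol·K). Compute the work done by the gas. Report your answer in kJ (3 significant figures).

W ≈ -10.5 kJ

Isothermal process: W = nRT ln(V₂/V₁) = nRT ln(P₁/P₂).
W = (2.12)(8.314)(616) × ln(1070/2810)
  = 10857 × ln(0.3808) = 10857 × -0.9655
W_by_gas = -10483 J.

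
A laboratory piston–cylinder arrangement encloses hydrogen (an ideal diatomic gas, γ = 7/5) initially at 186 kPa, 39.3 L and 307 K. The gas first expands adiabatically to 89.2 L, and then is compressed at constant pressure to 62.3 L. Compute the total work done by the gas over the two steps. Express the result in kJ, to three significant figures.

W_total ≈ 3.52 kJ

Step 1 (adiabatic): W = (P₁V₁ − P₂V₂)/(γ−1) = (7310 − 5266)/0.4 = 5108 J.
After step 1: P = 59.04 kPa, V = 89.2 L, T = 221.2 K.
Step 2 (isobaric): W = PΔV = (59.04 kPa)(62.3 − 89.2 L) = -1588 J.
W_total = 5108 − 1588 = 3520 J.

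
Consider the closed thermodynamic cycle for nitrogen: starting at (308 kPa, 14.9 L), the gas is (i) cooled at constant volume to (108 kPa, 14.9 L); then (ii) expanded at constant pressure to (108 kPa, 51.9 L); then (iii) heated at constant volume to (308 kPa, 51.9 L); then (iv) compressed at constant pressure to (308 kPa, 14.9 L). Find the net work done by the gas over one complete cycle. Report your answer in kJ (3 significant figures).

W_net ≈ -7.40 kJ

Constant-volume legs do no work.
W(ii) = (108)(51.9 − 14.9) = 3996 J; W(iv) = (308)(14.9 − 51.9) = -11396 J.
W_net = 3996 − 11396 = -7400 J (the counter-clockwise enclosed area).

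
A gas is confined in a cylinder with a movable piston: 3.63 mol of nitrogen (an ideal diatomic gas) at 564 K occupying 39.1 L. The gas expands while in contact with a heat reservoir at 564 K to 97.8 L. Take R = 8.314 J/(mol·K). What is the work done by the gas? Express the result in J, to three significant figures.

W ≈ 15600 J

Isothermal: W = nRT ln(V₂/V₁).
W = (3.63)(8.314)(564) × ln(97.8/39.1)
  = 17021 × 0.9168
W_by_gas = 15605 J.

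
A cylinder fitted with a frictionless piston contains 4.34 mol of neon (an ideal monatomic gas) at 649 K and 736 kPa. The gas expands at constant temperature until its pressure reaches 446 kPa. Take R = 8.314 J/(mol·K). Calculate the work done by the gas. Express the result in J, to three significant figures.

W ≈ 11700 J

Isothermal process: W = nRT ln(V₂/V₁) = nRT ln(P₁/P₂).
W = (4.34)(8.314)(649) × ln(736/446)
  = 23418 × ln(1.65) = 23418 × 0.5009
W_by_gas = 11730 J.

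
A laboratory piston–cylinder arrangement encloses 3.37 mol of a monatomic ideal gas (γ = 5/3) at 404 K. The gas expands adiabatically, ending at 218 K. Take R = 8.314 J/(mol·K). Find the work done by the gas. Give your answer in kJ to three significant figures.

Adiabatic ⇒ Q = 0, so W_by = −ΔU = nCᵥ(T₁ − T₂).
Cᵥ = 3R/2 = 12.47 J/(mol·K).
W = (3.37)(12.47)(404 − 218) = 7817 J.

W ≈ 7.82 kJ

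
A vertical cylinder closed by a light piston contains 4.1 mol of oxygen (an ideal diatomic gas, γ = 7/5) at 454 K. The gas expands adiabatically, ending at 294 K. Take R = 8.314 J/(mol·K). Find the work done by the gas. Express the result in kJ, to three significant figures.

W ≈ 13.6 kJ

Adiabatic ⇒ Q = 0, so W_by = −ΔU = nCᵥ(T₁ − T₂).
Cᵥ = 5R/2 = 20.79 J/(mol·K).
W = (4.1)(20.79)(454 − 294) = 13635 J.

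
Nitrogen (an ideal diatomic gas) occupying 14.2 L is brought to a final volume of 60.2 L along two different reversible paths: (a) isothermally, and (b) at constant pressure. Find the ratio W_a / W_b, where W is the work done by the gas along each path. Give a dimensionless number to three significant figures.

W_a / W_b ≈ 0.446

Path (a) isothermal: W = P₁V₁ ln(V₂/V₁) → W_a/(P₁V₁) = 1.444.
Path (b) isobaric: W = P₁(V₂ − V₁) → W_b/(P₁V₁) = 3.239.
W_a / W_b = 1.444 / 3.239 = 0.4459.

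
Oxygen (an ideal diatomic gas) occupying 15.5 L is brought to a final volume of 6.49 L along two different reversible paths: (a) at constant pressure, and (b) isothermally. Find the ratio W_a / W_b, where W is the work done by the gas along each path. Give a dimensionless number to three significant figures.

W_a / W_b ≈ 0.668

Path (a) isobaric: W = P₁(V₂ − V₁) → W_a/(P₁V₁) = -0.5813.
Path (b) isothermal: W = P₁V₁ ln(V₂/V₁) → W_b/(P₁V₁) = -0.8706.
W_a / W_b = -0.5813 / -0.8706 = 0.6677.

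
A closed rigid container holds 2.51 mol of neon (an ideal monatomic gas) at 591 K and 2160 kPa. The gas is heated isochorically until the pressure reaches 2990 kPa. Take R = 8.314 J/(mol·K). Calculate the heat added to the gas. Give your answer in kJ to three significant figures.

Constant volume ⇒ W = 0, so Q = ΔU = nCᵥΔT with Cᵥ = 3R/2 = 12.47 J/(mol·K).
At constant V, T₂/T₁ = P₂/P₁ ⇒ ΔT = T₁(P₂/P₁ − 1) = 591·(2990/2160 − 1) = 227.1 K.
ΔU = (2.51)(12.47)(227.1) = 7109 J.

Q ≈ 7.11 kJ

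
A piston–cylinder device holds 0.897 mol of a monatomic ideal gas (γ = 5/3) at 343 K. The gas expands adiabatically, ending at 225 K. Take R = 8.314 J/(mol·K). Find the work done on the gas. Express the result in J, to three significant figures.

Adiabatic ⇒ Q = 0, so W_by = −ΔU = nCᵥ(T₁ − T₂).
Cᵥ = 3R/2 = 12.47 J/(mol·K).
W = (0.897)(12.47)(343 − 225) = 1320 J.
Work on gas = −W_by = -1320 J.

W ≈ -1320 J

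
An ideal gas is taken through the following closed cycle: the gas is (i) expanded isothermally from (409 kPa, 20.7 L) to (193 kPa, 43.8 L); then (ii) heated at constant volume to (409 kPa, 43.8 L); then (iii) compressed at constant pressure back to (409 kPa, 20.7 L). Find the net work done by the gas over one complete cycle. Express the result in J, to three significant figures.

W_net ≈ -3100 J

Leg (i): W = PᵢVᵢ ln(V_f/Vᵢ) = (8466) ln(43.8/20.7) = 6345 J.
Leg (ii): W = 0.
Leg (iii): W = PΔV = (409)(20.7 − 43.8) = -9448 J.
W_net = 6345 − 9448 = -3102 J.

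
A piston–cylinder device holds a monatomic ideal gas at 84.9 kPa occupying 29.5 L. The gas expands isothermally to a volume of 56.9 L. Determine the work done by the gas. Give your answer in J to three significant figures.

Isothermal: W = nRT ln(V₂/V₁) = P₁V₁ ln(V₂/V₁).
P₁V₁ = (84.9 kPa)(29.5 L) = 2505 J.
W = 2505 × ln(56.9/29.5) = 2505 × 0.6569
W_by_gas = 1645 J.

W ≈ 1650 J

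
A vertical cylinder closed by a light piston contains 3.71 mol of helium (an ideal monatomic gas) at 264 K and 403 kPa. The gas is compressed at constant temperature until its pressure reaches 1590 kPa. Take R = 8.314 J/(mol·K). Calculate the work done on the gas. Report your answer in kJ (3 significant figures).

Isothermal process: W = nRT ln(V₂/V₁) = nRT ln(P₁/P₂).
W = (3.71)(8.314)(264) × ln(403/1590)
  = 8143 × ln(0.2535) = 8143 × -1.373
W_by_gas = -11177 J; work on gas = −W_by = 11177 J.

W ≈ 11.2 kJ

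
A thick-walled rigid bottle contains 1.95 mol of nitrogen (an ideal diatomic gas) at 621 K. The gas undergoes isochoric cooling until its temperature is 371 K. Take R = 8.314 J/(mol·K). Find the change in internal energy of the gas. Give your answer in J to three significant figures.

Constant volume ⇒ W = 0, so Q = ΔU = nCᵥΔT with Cᵥ = 5R/2 = 20.79 J/(mol·K).
ΔU = (1.95)(20.79)(371 − 621) = -10133 J.

ΔU ≈ -10100 J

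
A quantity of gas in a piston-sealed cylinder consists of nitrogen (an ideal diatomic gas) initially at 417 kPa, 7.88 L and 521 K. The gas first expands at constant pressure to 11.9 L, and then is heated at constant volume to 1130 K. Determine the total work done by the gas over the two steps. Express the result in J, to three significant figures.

Step 1 (isobaric): W = PΔV = (417 kPa)(11.9 − 7.88 L) = 1676 J.
Step 2 (isochoric): W = 0 (constant volume).
W_total = 1676 + 0 = 1676 J.

W_total ≈ 1680 J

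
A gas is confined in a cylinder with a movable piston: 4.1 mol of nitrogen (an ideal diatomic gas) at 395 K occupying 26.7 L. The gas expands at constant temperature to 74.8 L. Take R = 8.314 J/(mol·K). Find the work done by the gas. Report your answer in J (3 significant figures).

Isothermal: W = nRT ln(V₂/V₁).
W = (4.1)(8.314)(395) × ln(74.8/26.7)
  = 13465 × 1.03
W_by_gas = 13871 J.

W ≈ 13900 J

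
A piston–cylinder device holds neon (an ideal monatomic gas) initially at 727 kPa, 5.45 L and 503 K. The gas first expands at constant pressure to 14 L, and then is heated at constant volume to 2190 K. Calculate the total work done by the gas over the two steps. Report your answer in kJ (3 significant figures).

W_total ≈ 6.22 kJ

Step 1 (isobaric): W = PΔV = (727 kPa)(14 − 5.45 L) = 6216 J.
Step 2 (isochoric): W = 0 (constant volume).
W_total = 6216 + 0 = 6216 J.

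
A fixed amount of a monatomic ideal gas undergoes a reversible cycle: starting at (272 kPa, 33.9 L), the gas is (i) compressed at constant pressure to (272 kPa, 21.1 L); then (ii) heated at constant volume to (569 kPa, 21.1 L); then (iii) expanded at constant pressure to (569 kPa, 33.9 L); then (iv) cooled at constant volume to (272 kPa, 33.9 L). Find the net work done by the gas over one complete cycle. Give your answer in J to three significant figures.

W_net ≈ 3800 J

Constant-volume legs do no work.
W(i) = (272)(21.1 − 33.9) = -3482 J; W(iii) = (569)(33.9 − 21.1) = 7283 J.
W_net = -3482 + 7283 = 3802 J (the clockwise enclosed area).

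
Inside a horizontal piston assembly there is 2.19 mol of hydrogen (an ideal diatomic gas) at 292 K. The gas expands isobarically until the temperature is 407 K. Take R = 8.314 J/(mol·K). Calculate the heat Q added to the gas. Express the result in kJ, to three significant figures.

Isobaric: W = nRΔT = (2.19)(8.314)(115) = 2094 J.
ΔU = nCᵥΔT with Cᵥ = 5R/2: ΔU = (2.19)(20.79)(115) = 5235 J.
Q = ΔU + W = 5235 + 2094 = 7329 J.

Q ≈ 7.33 kJ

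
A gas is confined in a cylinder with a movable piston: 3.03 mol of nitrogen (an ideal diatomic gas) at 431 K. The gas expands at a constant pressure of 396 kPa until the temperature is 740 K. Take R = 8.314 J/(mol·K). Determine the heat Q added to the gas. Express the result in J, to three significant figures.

Q ≈ 27200 J

Isobaric: W = nRΔT = (3.03)(8.314)(309) = 7784 J.
ΔU = nCᵥΔT with Cᵥ = 5R/2: ΔU = (3.03)(20.79)(309) = 19460 J.
Q = ΔU + W = 19460 + 7784 = 27245 J.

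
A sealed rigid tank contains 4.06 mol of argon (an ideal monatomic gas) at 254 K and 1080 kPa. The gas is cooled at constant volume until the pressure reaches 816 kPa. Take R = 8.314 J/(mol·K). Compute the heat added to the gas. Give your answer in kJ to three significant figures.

Q ≈ -3.14 kJ

Constant volume ⇒ W = 0, so Q = ΔU = nCᵥΔT with Cᵥ = 3R/2 = 12.47 J/(mol·K).
At constant V, T₂/T₁ = P₂/P₁ ⇒ ΔT = T₁(P₂/P₁ − 1) = 254·(816/1080 − 1) = -62.09 K.
ΔU = (4.06)(12.47)(-62.09) = -3144 J.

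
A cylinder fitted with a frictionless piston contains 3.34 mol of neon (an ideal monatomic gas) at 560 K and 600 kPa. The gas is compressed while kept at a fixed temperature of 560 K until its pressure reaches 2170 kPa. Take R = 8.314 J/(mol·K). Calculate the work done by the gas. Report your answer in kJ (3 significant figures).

W ≈ -20.0 kJ

Isothermal process: W = nRT ln(V₂/V₁) = nRT ln(P₁/P₂).
W = (3.34)(8.314)(560) × ln(600/2170)
  = 15551 × ln(0.2765) = 15551 × -1.286
W_by_gas = -19991 J.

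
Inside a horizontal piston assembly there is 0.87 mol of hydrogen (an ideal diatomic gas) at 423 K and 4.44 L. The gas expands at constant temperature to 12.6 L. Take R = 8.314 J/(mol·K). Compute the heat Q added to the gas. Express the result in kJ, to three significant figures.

Isothermal ⇒ ΔU = 0, so Q = W = nRT ln(V₂/V₁).
Q = (0.87)(8.314)(423) ln(12.6/4.44) = 3060 × 1.043 = 3191 J.

Q ≈ 3.19 kJ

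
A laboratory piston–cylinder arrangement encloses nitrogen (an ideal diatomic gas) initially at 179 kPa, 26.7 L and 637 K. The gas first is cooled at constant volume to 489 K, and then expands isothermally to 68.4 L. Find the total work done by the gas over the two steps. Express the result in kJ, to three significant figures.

W_total ≈ 3.45 kJ

Step 1 (isochoric): W = 0 (constant volume).
After step 1: P = 137.4 kPa (V unchanged).
Step 2 (isothermal): W = P₁V₁ ln(V₂/V₁) = (3669) ln(68.4/26.7) = 3451 J.
W_total = 0 + 3451 = 3451 J.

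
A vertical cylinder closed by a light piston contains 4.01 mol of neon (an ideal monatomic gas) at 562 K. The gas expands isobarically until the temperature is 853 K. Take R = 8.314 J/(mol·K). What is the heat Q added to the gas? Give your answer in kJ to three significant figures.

Q ≈ 24.3 kJ

Isobaric: W = nRΔT = (4.01)(8.314)(291) = 9702 J.
ΔU = nCᵥΔT with Cᵥ = 3R/2: ΔU = (4.01)(12.47)(291) = 14553 J.
Q = ΔU + W = 14553 + 9702 = 24254 J.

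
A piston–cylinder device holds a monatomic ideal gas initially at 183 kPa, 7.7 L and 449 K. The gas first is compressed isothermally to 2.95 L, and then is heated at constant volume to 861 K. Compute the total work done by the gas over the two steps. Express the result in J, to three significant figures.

Step 1 (isothermal): W = P₁V₁ ln(V₂/V₁) = (1409) ln(2.95/7.7) = -1352 J.
Step 2 (isochoric): W = 0 (constant volume).
W_total = -1352 + 0 = -1352 J.

W_total ≈ -1350 J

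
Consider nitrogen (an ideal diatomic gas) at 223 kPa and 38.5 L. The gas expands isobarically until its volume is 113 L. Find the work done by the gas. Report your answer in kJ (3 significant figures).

Isobaric: W = P ΔV.
W = (223 kPa)(113 − 38.5 L) = (223)(74.5) = 16614 J.

W ≈ 16.6 kJ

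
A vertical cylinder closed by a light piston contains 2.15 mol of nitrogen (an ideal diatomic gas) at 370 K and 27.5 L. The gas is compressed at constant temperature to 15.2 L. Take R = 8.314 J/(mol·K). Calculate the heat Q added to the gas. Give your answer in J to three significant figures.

Isothermal ⇒ ΔU = 0, so Q = W = nRT ln(V₂/V₁).
Q = (2.15)(8.314)(370) ln(15.2/27.5) = 6614 × -0.5929 = -3921 J.

Q ≈ -3920 J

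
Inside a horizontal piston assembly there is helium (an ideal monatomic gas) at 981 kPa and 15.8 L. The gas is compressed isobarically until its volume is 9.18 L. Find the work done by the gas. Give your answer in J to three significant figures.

W ≈ -6490 J

Isobaric: W = P ΔV.
W = (981 kPa)(9.18 − 15.8 L) = (981)(-6.62) = -6494 J.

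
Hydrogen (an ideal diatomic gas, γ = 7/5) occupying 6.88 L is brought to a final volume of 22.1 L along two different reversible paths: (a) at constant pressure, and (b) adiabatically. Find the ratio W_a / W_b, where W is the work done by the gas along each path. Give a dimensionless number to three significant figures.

W_a / W_b ≈ 2.37

Path (a) isobaric: W = P₁(V₂ − V₁) → W_a/(P₁V₁) = 2.212.
Path (b) adiabatic: W = P₁V₁(1 − (V₁/V₂)^(γ−1))/(γ−1) → W_b/(P₁V₁) = 0.9325.
W_a / W_b = 2.212 / 0.9325 = 2.372.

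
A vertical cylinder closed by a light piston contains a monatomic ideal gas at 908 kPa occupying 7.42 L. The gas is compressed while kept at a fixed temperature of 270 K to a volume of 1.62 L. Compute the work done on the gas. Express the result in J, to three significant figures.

W ≈ 10300 J

Isothermal: W = nRT ln(V₂/V₁) = P₁V₁ ln(V₂/V₁).
P₁V₁ = (908 kPa)(7.42 L) = 6737 J.
W = 6737 × ln(1.62/7.42) = 6737 × -1.522
W_by_gas = -10253 J; work on gas = −W_by = 10253 J.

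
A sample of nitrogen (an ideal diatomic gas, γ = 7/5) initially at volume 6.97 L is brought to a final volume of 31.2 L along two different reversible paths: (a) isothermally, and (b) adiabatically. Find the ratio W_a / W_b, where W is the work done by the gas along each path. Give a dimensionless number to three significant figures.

Path (a) isothermal: W = P₁V₁ ln(V₂/V₁) → W_a/(P₁V₁) = 1.499.
Path (b) adiabatic: W = P₁V₁(1 − (V₁/V₂)^(γ−1))/(γ−1) → W_b/(P₁V₁) = 1.127.
W_a / W_b = 1.499 / 1.127 = 1.33.

W_a / W_b ≈ 1.33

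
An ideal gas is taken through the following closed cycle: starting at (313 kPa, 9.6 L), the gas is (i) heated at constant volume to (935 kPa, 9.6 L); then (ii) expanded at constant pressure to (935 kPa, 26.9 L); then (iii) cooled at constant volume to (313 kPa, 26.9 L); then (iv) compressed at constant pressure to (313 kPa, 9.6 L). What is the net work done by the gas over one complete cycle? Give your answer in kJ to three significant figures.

Constant-volume legs do no work.
W(ii) = (935)(26.9 − 9.6) = 16175 J; W(iv) = (313)(9.6 − 26.9) = -5415 J.
W_net = 16175 − 5415 = 10761 J (the clockwise enclosed area).

W_net ≈ 10.8 kJ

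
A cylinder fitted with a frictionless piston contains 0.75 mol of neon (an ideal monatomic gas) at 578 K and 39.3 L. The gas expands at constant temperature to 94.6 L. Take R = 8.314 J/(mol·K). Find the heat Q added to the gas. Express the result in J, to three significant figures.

Q ≈ 3170 J

Isothermal ⇒ ΔU = 0, so Q = W = nRT ln(V₂/V₁).
Q = (0.75)(8.314)(578) ln(94.6/39.3) = 3604 × 0.8784 = 3166 J.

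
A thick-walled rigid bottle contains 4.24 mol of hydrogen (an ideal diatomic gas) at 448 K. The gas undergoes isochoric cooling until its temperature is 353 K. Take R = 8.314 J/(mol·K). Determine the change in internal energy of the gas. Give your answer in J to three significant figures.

ΔU ≈ -8370 J

Constant volume ⇒ W = 0, so Q = ΔU = nCᵥΔT with Cᵥ = 5R/2 = 20.79 J/(mol·K).
ΔU = (4.24)(20.79)(353 − 448) = -8372 J.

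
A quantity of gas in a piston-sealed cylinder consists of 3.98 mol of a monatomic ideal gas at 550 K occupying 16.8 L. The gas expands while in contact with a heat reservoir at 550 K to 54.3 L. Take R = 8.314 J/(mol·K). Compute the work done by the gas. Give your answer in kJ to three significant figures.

Isothermal: W = nRT ln(V₂/V₁).
W = (3.98)(8.314)(550) × ln(54.3/16.8)
  = 18199 × 1.173
W_by_gas = 21350 J.

W ≈ 21.4 kJ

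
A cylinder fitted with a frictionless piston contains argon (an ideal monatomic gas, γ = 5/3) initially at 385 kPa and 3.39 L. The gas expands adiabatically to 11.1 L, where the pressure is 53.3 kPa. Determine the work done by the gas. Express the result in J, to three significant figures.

Adiabatic: W = (P₁V₁ − P₂V₂)/(γ − 1) with γ = 5/3.
P₁V₁ = 1305 J, P₂V₂ = 591.6 J.
W = (1305 − 591.6) / 0.6667 = 1070 J.

W ≈ 1070 J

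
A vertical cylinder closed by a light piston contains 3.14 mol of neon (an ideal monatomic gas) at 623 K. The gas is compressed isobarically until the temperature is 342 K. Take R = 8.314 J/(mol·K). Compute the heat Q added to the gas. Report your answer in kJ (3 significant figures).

Isobaric: W = nRΔT = (3.14)(8.314)(-281) = -7336 J.
ΔU = nCᵥΔT with Cᵥ = 3R/2: ΔU = (3.14)(12.47)(-281) = -11004 J.
Q = ΔU + W = -11004 − 7336 = -18339 J.

Q ≈ -18.3 kJ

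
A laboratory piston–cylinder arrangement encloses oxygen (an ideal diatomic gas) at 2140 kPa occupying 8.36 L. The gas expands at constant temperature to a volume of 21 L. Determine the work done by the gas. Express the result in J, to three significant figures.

Isothermal: W = nRT ln(V₂/V₁) = P₁V₁ ln(V₂/V₁).
P₁V₁ = (2140 kPa)(8.36 L) = 17890 J.
W = 17890 × ln(21/8.36) = 17890 × 0.9211
W_by_gas = 16478 J.

W ≈ 16500 J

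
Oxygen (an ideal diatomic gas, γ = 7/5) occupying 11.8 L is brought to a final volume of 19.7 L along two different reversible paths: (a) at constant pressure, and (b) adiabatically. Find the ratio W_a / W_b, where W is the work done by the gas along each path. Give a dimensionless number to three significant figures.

W_a / W_b ≈ 1.44

Path (a) isobaric: W = P₁(V₂ − V₁) → W_a/(P₁V₁) = 0.6695.
Path (b) adiabatic: W = P₁V₁(1 − (V₁/V₂)^(γ−1))/(γ−1) → W_b/(P₁V₁) = 0.4634.
W_a / W_b = 0.6695 / 0.4634 = 1.445.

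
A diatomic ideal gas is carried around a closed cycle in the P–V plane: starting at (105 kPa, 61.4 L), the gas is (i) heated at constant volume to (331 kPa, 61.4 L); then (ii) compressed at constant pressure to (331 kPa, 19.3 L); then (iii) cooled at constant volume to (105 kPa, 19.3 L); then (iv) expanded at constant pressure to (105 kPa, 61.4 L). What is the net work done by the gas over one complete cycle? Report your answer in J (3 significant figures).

W_net ≈ -9510 J

Constant-volume legs do no work.
W(ii) = (331)(19.3 − 61.4) = -13935 J; W(iv) = (105)(61.4 − 19.3) = 4420 J.
W_net = -13935 + 4420 = -9515 J (the counter-clockwise enclosed area).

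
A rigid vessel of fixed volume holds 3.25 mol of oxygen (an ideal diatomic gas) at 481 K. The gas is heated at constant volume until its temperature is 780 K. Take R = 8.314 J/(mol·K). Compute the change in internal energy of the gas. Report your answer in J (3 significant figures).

ΔU ≈ 20200 J

Constant volume ⇒ W = 0, so Q = ΔU = nCᵥΔT with Cᵥ = 5R/2 = 20.79 J/(mol·K).
ΔU = (3.25)(20.79)(780 − 481) = 20198 J.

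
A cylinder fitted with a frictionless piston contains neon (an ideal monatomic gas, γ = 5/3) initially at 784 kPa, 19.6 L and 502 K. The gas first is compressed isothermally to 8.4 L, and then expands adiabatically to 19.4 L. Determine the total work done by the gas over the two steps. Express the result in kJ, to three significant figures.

W_total ≈ -3.16 kJ

Step 1 (isothermal): W = P₁V₁ ln(V₂/V₁) = (15366) ln(8.4/19.6) = -13020 J.
After step 1: P = 1829 kPa, V = 8.4 L, T = 502 K.
Step 2 (adiabatic): W = (P₁V₁ − P₂V₂)/(γ−1) = (15366 − 8795)/0.667 = 9857 J.
W_total = -13020 + 9857 = -3162 J.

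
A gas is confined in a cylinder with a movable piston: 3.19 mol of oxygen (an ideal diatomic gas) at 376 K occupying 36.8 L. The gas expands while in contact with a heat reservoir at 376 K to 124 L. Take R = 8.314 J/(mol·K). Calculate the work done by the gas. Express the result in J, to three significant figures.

Isothermal: W = nRT ln(V₂/V₁).
W = (3.19)(8.314)(376) × ln(124/36.8)
  = 9972 × 1.215
W_by_gas = 12114 J.

W ≈ 12100 J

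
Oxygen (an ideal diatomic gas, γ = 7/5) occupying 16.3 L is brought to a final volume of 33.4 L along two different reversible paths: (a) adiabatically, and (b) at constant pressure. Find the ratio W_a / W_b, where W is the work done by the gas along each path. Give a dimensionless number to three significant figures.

Path (a) adiabatic: W = P₁V₁(1 − (V₁/V₂)^(γ−1))/(γ−1) → W_a/(P₁V₁) = 0.6236.
Path (b) isobaric: W = P₁(V₂ − V₁) → W_b/(P₁V₁) = 1.049.
W_a / W_b = 0.6236 / 1.049 = 0.5945.

W_a / W_b ≈ 0.594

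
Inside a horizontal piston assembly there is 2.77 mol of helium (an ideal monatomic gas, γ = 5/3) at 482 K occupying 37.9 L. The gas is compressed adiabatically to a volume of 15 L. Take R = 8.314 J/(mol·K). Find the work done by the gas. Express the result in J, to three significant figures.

Adiabatic: TV^(γ−1) = const with γ = 5/3.
T₂ = T₁ (V₁/V₂)^(γ−1) = 482 × (37.9/15)^0.667 = 482 × 1.855 = 894.2 K.
W_by = nCᵥ(T₁ − T₂) = (2.77)(12.47)(482 − 894.2) = -14238 J.

W ≈ -14200 J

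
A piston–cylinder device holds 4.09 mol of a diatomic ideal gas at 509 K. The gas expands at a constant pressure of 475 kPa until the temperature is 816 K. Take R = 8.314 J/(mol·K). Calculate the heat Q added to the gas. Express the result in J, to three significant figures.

Q ≈ 36500 J

Isobaric: W = nRΔT = (4.09)(8.314)(307) = 10439 J.
ΔU = nCᵥΔT with Cᵥ = 5R/2: ΔU = (4.09)(20.79)(307) = 26098 J.
Q = ΔU + W = 26098 + 10439 = 36538 J.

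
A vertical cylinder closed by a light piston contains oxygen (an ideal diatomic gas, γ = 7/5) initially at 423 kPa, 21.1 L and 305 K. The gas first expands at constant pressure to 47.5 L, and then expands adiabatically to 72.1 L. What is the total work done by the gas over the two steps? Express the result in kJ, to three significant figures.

W_total ≈ 18.9 kJ

Step 1 (isobaric): W = PΔV = (423 kPa)(47.5 − 21.1 L) = 11167 J.
After step 1: P = 423 kPa, V = 47.5 L, T = 686.6 K.
Step 2 (adiabatic): W = (P₁V₁ − P₂V₂)/(γ−1) = (20092 − 17003)/0.4 = 7723 J.
W_total = 11167 + 7723 = 18890 J.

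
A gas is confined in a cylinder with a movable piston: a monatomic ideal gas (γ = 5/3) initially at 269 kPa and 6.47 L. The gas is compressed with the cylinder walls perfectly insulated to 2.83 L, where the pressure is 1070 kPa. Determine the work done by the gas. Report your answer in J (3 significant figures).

W ≈ -1930 J

Adiabatic: W = (P₁V₁ − P₂V₂)/(γ − 1) with γ = 5/3.
P₁V₁ = 1740 J, P₂V₂ = 3028 J.
W = (1740 − 3028) / 0.6667 = -1932 J.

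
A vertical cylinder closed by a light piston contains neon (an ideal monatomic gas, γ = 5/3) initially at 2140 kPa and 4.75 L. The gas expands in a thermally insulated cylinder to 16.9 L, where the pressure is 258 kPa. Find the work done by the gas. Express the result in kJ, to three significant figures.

Adiabatic: W = (P₁V₁ − P₂V₂)/(γ − 1) with γ = 5/3.
P₁V₁ = 10165 J, P₂V₂ = 4360 J.
W = (10165 − 4360) / 0.6667 = 8707 J.

W ≈ 8.71 kJ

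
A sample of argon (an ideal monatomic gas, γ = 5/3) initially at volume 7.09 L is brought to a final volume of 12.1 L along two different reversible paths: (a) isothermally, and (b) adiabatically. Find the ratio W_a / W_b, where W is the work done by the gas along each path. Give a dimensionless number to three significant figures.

Path (a) isothermal: W = P₁V₁ ln(V₂/V₁) → W_a/(P₁V₁) = 0.5345.
Path (b) adiabatic: W = P₁V₁(1 − (V₁/V₂)^(γ−1))/(γ−1) → W_b/(P₁V₁) = 0.4497.
W_a / W_b = 0.5345 / 0.4497 = 1.189.

W_a / W_b ≈ 1.19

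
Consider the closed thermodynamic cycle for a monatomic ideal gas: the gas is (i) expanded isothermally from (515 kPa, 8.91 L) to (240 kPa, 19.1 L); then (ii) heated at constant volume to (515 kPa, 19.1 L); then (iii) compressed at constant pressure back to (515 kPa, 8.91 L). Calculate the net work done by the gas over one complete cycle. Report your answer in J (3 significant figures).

Leg (i): W = PᵢVᵢ ln(V_f/Vᵢ) = (4589) ln(19.1/8.91) = 3499 J.
Leg (ii): W = 0.
Leg (iii): W = PΔV = (515)(8.91 − 19.1) = -5248 J.
W_net = 3499 − 5248 = -1749 J.

W_net ≈ -1750 J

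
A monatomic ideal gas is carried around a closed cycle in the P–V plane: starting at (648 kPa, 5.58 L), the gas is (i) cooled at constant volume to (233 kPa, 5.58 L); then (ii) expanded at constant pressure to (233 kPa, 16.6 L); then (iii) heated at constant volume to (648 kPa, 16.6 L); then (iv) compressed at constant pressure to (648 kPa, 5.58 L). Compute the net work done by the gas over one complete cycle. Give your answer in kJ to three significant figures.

W_net ≈ -4.57 kJ

Constant-volume legs do no work.
W(ii) = (233)(16.6 − 5.58) = 2568 J; W(iv) = (648)(5.58 − 16.6) = -7141 J.
W_net = 2568 − 7141 = -4573 J (the counter-clockwise enclosed area).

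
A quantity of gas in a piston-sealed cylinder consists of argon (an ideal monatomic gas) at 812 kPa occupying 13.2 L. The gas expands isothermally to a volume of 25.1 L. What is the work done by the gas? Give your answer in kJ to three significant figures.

Isothermal: W = nRT ln(V₂/V₁) = P₁V₁ ln(V₂/V₁).
P₁V₁ = (812 kPa)(13.2 L) = 10718 J.
W = 10718 × ln(25.1/13.2) = 10718 × 0.6427
W_by_gas = 6888 J.

W ≈ 6.89 kJ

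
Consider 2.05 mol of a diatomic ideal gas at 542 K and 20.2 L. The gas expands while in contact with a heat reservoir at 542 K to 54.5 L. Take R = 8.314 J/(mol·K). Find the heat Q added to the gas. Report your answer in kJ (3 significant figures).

Q ≈ 9.17 kJ

Isothermal ⇒ ΔU = 0, so Q = W = nRT ln(V₂/V₁).
Q = (2.05)(8.314)(542) ln(54.5/20.2) = 9238 × 0.9925 = 9169 J.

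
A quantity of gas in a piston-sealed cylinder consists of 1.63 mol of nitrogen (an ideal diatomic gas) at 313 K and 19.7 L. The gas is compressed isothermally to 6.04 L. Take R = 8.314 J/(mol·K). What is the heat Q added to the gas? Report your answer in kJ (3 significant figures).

Isothermal ⇒ ΔU = 0, so Q = W = nRT ln(V₂/V₁).
Q = (1.63)(8.314)(313) ln(6.04/19.7) = 4242 × -1.182 = -5015 J.

Q ≈ -5.01 kJ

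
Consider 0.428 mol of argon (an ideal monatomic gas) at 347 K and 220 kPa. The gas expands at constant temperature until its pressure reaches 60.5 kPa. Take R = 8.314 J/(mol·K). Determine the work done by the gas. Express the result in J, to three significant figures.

Isothermal process: W = nRT ln(V₂/V₁) = nRT ln(P₁/P₂).
W = (0.428)(8.314)(347) × ln(220/60.5)
  = 1235 × ln(3.636) = 1235 × 1.291
W_by_gas = 1594 J.

W ≈ 1590 J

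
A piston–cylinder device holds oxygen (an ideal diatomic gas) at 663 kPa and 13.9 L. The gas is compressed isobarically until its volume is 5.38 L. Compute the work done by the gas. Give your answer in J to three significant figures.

W ≈ -5650 J

Isobaric: W = P ΔV.
W = (663 kPa)(5.38 − 13.9 L) = (663)(-8.52) = -5649 J.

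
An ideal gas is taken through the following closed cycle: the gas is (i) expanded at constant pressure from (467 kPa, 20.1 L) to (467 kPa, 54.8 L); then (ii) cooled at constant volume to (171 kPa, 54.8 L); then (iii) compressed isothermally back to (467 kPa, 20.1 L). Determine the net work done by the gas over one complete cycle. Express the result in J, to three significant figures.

W_net ≈ 6810 J

Leg (i): W = PΔV = (467)(54.8 − 20.1) = 16205 J.
Leg (ii): W = 0.
Leg (iii): W = PᵢVᵢ ln(V_f/Vᵢ) = (9371) ln(20.1/54.8) = -9399 J.
W_net = 16205 − 9399 = 6806 J.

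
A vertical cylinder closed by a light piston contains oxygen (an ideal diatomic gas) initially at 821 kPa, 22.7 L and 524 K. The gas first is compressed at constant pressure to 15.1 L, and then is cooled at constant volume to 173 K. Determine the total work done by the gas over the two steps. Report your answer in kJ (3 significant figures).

Step 1 (isobaric): W = PΔV = (821 kPa)(15.1 − 22.7 L) = -6240 J.
Step 2 (isochoric): W = 0 (constant volume).
W_total = -6240 + 0 = -6240 J.

W_total ≈ -6.24 kJ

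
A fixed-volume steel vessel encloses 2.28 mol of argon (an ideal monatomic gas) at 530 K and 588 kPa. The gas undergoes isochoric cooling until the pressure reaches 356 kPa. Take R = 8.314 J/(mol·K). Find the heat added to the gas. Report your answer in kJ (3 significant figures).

Constant volume ⇒ W = 0, so Q = ΔU = nCᵥΔT with Cᵥ = 3R/2 = 12.47 J/(mol·K).
At constant V, T₂/T₁ = P₂/P₁ ⇒ ΔT = T₁(P₂/P₁ − 1) = 530·(356/588 − 1) = -209.1 K.
ΔU = (2.28)(12.47)(-209.1) = -5946 J.

Q ≈ -5.95 kJ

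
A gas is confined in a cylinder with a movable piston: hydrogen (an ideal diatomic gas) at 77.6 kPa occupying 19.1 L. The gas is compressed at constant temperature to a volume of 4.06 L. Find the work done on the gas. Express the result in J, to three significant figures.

Isothermal: W = nRT ln(V₂/V₁) = P₁V₁ ln(V₂/V₁).
P₁V₁ = (77.6 kPa)(19.1 L) = 1482 J.
W = 1482 × ln(4.06/19.1) = 1482 × -1.549
W_by_gas = -2295 J; work on gas = −W_by = 2295 J.

W ≈ 2300 J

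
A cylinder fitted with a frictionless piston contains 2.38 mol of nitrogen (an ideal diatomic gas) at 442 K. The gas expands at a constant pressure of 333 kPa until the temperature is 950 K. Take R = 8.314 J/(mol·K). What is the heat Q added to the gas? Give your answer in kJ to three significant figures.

Isobaric: W = nRΔT = (2.38)(8.314)(508) = 10052 J.
ΔU = nCᵥΔT with Cᵥ = 5R/2: ΔU = (2.38)(20.79)(508) = 25130 J.
Q = ΔU + W = 25130 + 10052 = 35182 J.

Q ≈ 35.2 kJ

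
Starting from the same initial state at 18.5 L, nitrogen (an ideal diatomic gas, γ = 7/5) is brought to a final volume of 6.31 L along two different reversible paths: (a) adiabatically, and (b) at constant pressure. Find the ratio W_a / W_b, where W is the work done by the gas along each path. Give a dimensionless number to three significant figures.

Path (a) adiabatic: W = P₁V₁(1 − (V₁/V₂)^(γ−1))/(γ−1) → W_a/(P₁V₁) = -1.344.
Path (b) isobaric: W = P₁(V₂ − V₁) → W_b/(P₁V₁) = -0.6589.
W_a / W_b = -1.344 / -0.6589 = 2.04.

W_a / W_b ≈ 2.04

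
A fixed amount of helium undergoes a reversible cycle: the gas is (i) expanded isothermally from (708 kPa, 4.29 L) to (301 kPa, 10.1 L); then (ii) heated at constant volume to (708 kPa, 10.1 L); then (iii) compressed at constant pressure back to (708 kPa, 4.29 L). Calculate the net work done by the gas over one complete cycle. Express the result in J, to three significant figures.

W_net ≈ -1510 J

Leg (i): W = PᵢVᵢ ln(V_f/Vᵢ) = (3037) ln(10.1/4.29) = 2601 J.
Leg (ii): W = 0.
Leg (iii): W = PΔV = (708)(4.29 − 10.1) = -4113 J.
W_net = 2601 − 4113 = -1513 J.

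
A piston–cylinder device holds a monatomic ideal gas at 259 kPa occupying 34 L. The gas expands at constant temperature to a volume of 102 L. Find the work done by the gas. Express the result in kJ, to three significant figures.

W ≈ 9.67 kJ

Isothermal: W = nRT ln(V₂/V₁) = P₁V₁ ln(V₂/V₁).
P₁V₁ = (259 kPa)(34 L) = 8806 J.
W = 8806 × ln(102/34) = 8806 × 1.099
W_by_gas = 9674 J.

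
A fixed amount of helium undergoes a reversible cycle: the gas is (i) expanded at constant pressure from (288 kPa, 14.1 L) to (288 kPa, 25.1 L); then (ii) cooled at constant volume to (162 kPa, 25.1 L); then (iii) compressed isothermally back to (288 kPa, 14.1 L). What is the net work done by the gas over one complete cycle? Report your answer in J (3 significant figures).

W_net ≈ 823 J

Leg (i): W = PΔV = (288)(25.1 − 14.1) = 3168 J.
Leg (ii): W = 0.
Leg (iii): W = PᵢVᵢ ln(V_f/Vᵢ) = (4066) ln(14.1/25.1) = -2345 J.
W_net = 3168 − 2345 = 823.1 J.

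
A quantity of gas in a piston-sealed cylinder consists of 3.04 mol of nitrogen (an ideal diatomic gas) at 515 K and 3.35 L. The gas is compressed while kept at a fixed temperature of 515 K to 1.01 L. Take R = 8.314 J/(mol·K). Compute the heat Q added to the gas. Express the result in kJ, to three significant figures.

Q ≈ -15.6 kJ

Isothermal ⇒ ΔU = 0, so Q = W = nRT ln(V₂/V₁).
Q = (3.04)(8.314)(515) ln(1.01/3.35) = 13016 × -1.199 = -15607 J.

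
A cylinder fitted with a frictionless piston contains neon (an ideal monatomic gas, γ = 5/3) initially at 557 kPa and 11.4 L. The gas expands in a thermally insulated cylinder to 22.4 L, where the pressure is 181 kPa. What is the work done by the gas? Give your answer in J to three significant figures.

Adiabatic: W = (P₁V₁ − P₂V₂)/(γ − 1) with γ = 5/3.
P₁V₁ = 6350 J, P₂V₂ = 4054 J.
W = (6350 − 4054) / 0.6667 = 3443 J.

W ≈ 3440 J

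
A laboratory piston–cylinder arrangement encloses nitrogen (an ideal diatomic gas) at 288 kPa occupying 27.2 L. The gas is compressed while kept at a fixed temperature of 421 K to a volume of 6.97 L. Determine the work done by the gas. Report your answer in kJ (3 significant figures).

Isothermal: W = nRT ln(V₂/V₁) = P₁V₁ ln(V₂/V₁).
P₁V₁ = (288 kPa)(27.2 L) = 7834 J.
W = 7834 × ln(6.97/27.2) = 7834 × -1.362
W_by_gas = -10666 J.

W ≈ -10.7 kJ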